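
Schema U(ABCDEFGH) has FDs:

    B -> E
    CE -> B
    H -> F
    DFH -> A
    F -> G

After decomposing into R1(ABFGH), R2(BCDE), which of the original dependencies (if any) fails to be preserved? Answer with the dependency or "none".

DFH -> A

Check DFH → A: no single fragment contains all of {ADFH}, and the restricted closure of {DFH} across the fragments never reaches {A}.
B → E is preserved.
CE → B is preserved.
H → F is preserved.
F → G is preserved.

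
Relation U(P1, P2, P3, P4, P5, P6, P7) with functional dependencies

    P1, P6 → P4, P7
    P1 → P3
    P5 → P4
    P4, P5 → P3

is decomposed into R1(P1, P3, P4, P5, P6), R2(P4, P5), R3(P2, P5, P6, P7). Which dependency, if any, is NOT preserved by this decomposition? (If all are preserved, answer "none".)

Check P1, P6 → P4, P7: no single fragment contains all of {P1, P4, P6, P7}, and the restricted closure of {P1, P6} across the fragments never reaches {P4, P7}.
P1 → P3 is preserved.
P5 → P4 is preserved.
P4, P5 → P3 is preserved.

P1, P6 → P4, P7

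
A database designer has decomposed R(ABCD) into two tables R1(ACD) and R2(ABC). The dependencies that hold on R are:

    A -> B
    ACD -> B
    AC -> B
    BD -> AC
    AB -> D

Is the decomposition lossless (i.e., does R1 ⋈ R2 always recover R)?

Common attributes: R1 ∩ R2 = {AC}.
Closure of {AC}: A → B applies, adding B; AB → D applies, adding D. So (AC)⁺ = {ABCD}.
This closure contains every attribute of R1, so R1 ∩ R2 → R1. The join is lossless.

Yes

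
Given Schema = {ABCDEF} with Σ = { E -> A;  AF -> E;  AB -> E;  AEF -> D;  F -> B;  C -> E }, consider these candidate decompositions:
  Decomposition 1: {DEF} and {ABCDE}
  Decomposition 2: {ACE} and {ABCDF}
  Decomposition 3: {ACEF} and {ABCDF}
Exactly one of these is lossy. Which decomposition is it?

Decomposition 1: common = {DE}, closure = {ADE} → lossy.
Decomposition 2: common = {AC}, closure = {ACE} → lossless.
Decomposition 3: common = {ACF}, closure = {ABCDEF} → lossless.

Decomposition 1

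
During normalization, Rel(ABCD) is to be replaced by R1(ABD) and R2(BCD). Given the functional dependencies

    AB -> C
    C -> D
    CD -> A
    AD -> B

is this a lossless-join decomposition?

Common attributes: R1 ∩ R2 = {BD}.
No dependency enlarges {BD}, so (BD)⁺ = {BD}.
The closure contains neither all of R1 = {ABD} nor all of R2 = {BCD}, so the common attributes are not a superkey of either fragment. The join is lossy.

No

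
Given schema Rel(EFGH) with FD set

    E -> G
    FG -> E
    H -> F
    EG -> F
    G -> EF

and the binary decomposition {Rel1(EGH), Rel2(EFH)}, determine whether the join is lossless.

Yes

Common attributes: Rel1 ∩ Rel2 = {EH}.
Closure of {EH}: E → G applies, adding G; H → F applies, adding F. So (EH)⁺ = {EFGH}.
This closure contains every attribute of Rel1, so Rel1 ∩ Rel2 → Rel1. The join is lossless.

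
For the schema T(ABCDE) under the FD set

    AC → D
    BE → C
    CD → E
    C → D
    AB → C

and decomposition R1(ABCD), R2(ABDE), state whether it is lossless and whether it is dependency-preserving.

lossless but not dependency-preserving

Lossless test: (ABD)⁺ = {ABCDE}, which contains all of one fragment — lossless.
Dependency preservation: the restricted closure of {BE} across the fragments never reaches {C}, so BE → C cannot be enforced without a join — not preserved.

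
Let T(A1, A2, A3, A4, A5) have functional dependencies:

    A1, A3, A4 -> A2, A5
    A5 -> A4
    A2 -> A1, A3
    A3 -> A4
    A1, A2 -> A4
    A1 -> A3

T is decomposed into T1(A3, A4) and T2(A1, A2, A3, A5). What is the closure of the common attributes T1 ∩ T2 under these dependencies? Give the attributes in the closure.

T1 ∩ T2 = {A3}.
A3 → A4 applies, adding A4
Closure: {A3, A4}.

A3, A4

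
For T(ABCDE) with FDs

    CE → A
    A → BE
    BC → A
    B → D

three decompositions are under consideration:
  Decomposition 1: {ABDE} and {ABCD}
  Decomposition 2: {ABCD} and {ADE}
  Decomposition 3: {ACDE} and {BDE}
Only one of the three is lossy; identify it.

Decomposition 3

Decomposition 1: common = {ABD}, closure = {ABDE} → lossless.
Decomposition 2: common = {AD}, closure = {ABDE} → lossless.
Decomposition 3: common = {DE}, closure = {DE} → lossy.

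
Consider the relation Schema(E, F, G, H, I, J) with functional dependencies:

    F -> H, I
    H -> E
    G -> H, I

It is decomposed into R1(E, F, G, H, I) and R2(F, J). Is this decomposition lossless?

Common attributes: R1 ∩ R2 = {F}.
Closure of {F}: F → H, I applies, adding H, I; H → E applies, adding E. So (F)⁺ = {E, F, H, I}.
The closure contains neither all of R1 = {E, F, G, H, I} nor all of R2 = {F, J}, so the common attributes are not a superkey of either fragment. The join is lossy.

No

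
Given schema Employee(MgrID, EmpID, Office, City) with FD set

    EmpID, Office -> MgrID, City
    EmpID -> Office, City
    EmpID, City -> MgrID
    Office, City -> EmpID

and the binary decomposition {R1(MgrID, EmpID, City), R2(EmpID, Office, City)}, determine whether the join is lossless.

Common attributes: R1 ∩ R2 = {EmpID, City}.
Closure of {EmpID, City}: EmpID → Office, City applies, adding Office; EmpID, City → MgrID applies, adding MgrID. So (EmpID, City)⁺ = {MgrID, EmpID, Office, City}.
This closure contains every attribute of R1, so R1 ∩ R2 → R1. The join is lossless.

Yes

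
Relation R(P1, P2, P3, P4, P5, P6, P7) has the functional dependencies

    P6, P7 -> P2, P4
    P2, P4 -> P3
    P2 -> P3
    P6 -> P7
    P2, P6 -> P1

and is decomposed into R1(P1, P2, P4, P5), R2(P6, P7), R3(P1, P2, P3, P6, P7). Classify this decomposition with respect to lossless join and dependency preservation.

Lossless test (chase): Rows 2 and 3 agree on P6, P7; apply P6, P7→P2, P4 and equate their P2, P4 entries. Rows 2 and 3 agree on P2, P4; apply P2, P4→P3 and equate their P3 entries. Rows 1 and 2 agree on P2; apply P2→P3 and equate their P3 entries. Rows 2 and 3 agree on P2, P6; apply P2, P6→P1 and equate their P1 entries. No row becomes fully distinguished — the join is lossy.
Dependency preservation: the restricted closure of {P6, P7} across the fragments never reaches {P2, P4}, so P6, P7 → P2, P4 cannot be enforced without a join — not preserved.

lossy and not dependency-preserving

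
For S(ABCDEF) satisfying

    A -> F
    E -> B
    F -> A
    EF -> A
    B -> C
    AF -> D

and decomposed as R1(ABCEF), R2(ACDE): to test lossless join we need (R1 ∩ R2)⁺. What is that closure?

R1 ∩ R2 = {ACE}.
A → F applies, adding F
E → B applies, adding B
AF → D applies, adding D
Closure: {ABCDEF}.

ABCDEF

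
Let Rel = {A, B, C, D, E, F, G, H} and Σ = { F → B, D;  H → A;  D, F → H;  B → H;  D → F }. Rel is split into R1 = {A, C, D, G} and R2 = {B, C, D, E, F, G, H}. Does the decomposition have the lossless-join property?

Common attributes: R1 ∩ R2 = {C, D, G}.
Closure of {C, D, G}: D → F applies, adding F; F → B, D applies, adding B; D, F → H applies, adding H; H → A applies, adding A. So (C, D, G)⁺ = {A, B, C, D, F, G, H}.
This closure contains every attribute of R1, so R1 ∩ R2 → R1. The join is lossless.

Yes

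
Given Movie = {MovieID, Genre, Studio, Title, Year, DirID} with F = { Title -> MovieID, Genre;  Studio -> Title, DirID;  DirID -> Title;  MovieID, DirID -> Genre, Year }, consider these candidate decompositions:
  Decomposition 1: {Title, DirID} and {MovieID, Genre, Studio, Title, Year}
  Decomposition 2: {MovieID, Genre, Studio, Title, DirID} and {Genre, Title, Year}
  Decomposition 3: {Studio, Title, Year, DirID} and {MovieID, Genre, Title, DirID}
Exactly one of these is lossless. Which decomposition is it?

Decomposition 1: common = {Title}, closure = {MovieID, Genre, Title} → lossy.
Decomposition 2: common = {Genre, Title}, closure = {MovieID, Genre, Title} → lossy.
Decomposition 3: common = {Title, DirID}, closure = {MovieID, Genre, Title, Year, DirID} → lossless.

Decomposition 3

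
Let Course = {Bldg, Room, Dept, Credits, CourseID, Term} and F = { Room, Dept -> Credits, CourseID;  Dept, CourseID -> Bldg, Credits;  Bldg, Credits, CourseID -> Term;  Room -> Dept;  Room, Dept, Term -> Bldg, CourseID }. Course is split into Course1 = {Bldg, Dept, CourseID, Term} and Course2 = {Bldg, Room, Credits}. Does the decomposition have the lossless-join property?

Common attributes: Course1 ∩ Course2 = {Bldg}.
No dependency enlarges {Bldg}, so (Bldg)⁺ = {Bldg}.
The closure contains neither all of Course1 = {Bldg, Dept, CourseID, Term} nor all of Course2 = {Bldg, Room, Credits}, so the common attributes are not a superkey of either fragment. The join is lossy.

No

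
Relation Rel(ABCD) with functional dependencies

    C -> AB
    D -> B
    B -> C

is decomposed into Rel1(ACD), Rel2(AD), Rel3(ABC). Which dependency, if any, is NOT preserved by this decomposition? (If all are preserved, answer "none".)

C → AB lies within Rel3.
D → B: restricted closure across fragments reaches B.
B → C lies within Rel3.
Every dependency is enforceable on the fragments, so the decomposition is dependency-preserving.

none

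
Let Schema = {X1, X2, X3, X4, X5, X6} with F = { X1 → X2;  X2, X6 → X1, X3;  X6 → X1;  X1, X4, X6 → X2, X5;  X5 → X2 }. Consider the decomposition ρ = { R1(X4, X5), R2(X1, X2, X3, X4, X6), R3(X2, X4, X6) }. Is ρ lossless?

Chase test. Columns are X1, X2, X3, X4, X5, X6; row i has aⱼ where attribute j ∈ Ri, else bᵢⱼ.
Initial tableau (one row per fragment):
  row 1: b11 b12 b13 a4 a5 b16
  row 2: a1 a2 a3 a4 b25 a6
  row 3: b31 a2 b33 a4 b35 a6
Rows 2 and 3 agree on X2, X6; apply X2, X6→X1, X3 and equate their X1, X3 entries.
Rows 2 and 3 agree on X1, X4, X6; apply X1, X4, X6→X2, X5 and equate their X2, X5 entries.
No row becomes fully distinguished — the join is lossy.

No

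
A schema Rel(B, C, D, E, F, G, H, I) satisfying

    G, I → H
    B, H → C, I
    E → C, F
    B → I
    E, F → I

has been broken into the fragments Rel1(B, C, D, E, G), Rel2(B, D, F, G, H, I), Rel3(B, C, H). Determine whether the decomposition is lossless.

No

Chase test. Columns are B, C, D, E, F, G, H, I; row i has aⱼ where attribute j ∈ Reli, else bᵢⱼ.
Initial tableau (one row per fragment):
  row 1: a1 a2 a3 a4 b15 a6 b17 b18
  row 2: a1 b22 a3 b24 a5 a6 a7 a8
  row 3: a1 a2 b33 b34 b35 b36 a7 b38
Rows 2 and 3 agree on B, H; apply B, H→C, I and equate their C, I entries.
Rows 1 and 2 agree on B; apply B→I and equate their I entries.
Rows 1 and 2 agree on G, I; apply G, I→H and equate their H entries.
No row becomes fully distinguished — the join is lossy.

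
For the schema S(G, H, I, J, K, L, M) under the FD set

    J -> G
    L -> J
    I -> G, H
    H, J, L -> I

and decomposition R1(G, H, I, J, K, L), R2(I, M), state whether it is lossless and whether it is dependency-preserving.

Lossless test: (I)⁺ = {G, H, I}, which is a superkey of neither fragment — lossy.
Dependency preservation: every FD's attributes lie within a single fragment, so each can be enforced locally — preserved.

lossy but dependency-preserving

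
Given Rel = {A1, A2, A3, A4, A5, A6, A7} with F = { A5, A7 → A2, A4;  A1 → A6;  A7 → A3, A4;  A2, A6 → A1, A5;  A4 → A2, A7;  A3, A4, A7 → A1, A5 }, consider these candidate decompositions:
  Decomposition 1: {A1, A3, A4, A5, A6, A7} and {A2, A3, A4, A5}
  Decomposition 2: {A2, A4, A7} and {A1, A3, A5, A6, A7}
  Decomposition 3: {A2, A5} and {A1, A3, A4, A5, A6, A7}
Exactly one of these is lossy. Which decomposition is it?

Decomposition 3

Decomposition 1: common = {A3, A4, A5}, closure = {A1, A2, A3, A4, A5, A6, A7} → lossless.
Decomposition 2: common = {A7}, closure = {A1, A2, A3, A4, A5, A6, A7} → lossless.
Decomposition 3: common = {A5}, closure = {A5} → lossy.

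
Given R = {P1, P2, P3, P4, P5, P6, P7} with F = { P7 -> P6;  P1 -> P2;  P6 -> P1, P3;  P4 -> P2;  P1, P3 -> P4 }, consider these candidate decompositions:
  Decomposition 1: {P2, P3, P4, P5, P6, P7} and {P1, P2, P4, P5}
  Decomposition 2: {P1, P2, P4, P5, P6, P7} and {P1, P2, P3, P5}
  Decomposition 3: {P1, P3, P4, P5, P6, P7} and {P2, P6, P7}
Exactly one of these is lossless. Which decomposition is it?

Decomposition 3

Decomposition 1: common = {P2, P4, P5}, closure = {P2, P4, P5} → lossy.
Decomposition 2: common = {P1, P2, P5}, closure = {P1, P2, P5} → lossy.
Decomposition 3: common = {P6, P7}, closure = {P1, P2, P3, P4, P6, P7} → lossless.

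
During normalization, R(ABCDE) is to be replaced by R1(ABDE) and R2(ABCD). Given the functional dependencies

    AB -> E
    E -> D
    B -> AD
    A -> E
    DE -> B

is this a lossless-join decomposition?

Common attributes: R1 ∩ R2 = {ABD}.
Closure of {ABD}: AB → E applies, adding E. So (ABD)⁺ = {ABDE}.
This closure contains every attribute of R1, so R1 ∩ R2 → R1. The join is lossless.

Yes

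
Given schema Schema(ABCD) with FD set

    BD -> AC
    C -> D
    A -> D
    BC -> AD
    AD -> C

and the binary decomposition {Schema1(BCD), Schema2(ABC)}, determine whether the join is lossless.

Common attributes: Schema1 ∩ Schema2 = {BC}.
Closure of {BC}: C → D applies, adding D; BC → AD applies, adding A. So (BC)⁺ = {ABCD}.
This closure contains every attribute of Schema1, so Schema1 ∩ Schema2 → Schema1. The join is lossless.

Yes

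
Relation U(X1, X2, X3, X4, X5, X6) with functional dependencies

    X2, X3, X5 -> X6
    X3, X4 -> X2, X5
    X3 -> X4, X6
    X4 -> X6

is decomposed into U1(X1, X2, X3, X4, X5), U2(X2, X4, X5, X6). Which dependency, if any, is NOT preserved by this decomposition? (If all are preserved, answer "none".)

none

X2, X3, X5 → X6: restricted closure across fragments reaches X6.
X3, X4 → X2, X5 lies within U1.
X3 → X4, X6: restricted closure across fragments reaches X4, X6.
X4 → X6 lies within U2.
Every dependency is enforceable on the fragments, so the decomposition is dependency-preserving.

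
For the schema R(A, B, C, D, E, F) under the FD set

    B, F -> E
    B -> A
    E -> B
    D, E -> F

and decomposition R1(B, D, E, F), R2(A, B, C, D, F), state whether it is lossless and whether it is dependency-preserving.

Lossless test: (B, D, F)⁺ = {A, B, D, E, F}, which contains all of one fragment — lossless.
Dependency preservation: every FD's attributes lie within a single fragment, so each can be enforced locally — preserved.

lossless and dependency-preserving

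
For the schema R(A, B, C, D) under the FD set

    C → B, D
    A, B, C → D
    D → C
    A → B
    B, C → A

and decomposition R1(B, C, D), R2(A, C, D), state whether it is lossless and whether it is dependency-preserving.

Lossless test: (C, D)⁺ = {A, B, C, D}, which contains all of one fragment — lossless.
Dependency preservation: the restricted closure of {A} across the fragments never reaches {B}, so A → B cannot be enforced without a join — not preserved.

lossless but not dependency-preserving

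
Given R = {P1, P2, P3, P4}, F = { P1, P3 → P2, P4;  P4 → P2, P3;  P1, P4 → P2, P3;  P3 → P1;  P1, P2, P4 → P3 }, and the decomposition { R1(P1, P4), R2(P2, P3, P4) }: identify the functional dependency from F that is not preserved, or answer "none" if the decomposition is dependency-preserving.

none

P1, P3 → P2, P4: restricted closure across fragments reaches P2, P4.
P4 → P2, P3 lies within R2.
P1, P4 → P2, P3: restricted closure across fragments reaches P2, P3.
P3 → P1: restricted closure across fragments reaches P1.
P1, P2, P4 → P3: restricted closure across fragments reaches P3.
Every dependency is enforceable on the fragments, so the decomposition is dependency-preserving.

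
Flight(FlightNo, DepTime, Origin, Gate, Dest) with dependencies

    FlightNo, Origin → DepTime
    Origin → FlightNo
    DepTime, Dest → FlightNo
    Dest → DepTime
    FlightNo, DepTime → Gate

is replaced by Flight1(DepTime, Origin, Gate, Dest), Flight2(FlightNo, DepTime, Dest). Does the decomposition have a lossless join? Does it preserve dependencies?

lossless but not dependency-preserving

Lossless test: (DepTime, Dest)⁺ = {FlightNo, DepTime, Gate, Dest}, which contains all of one fragment — lossless.
Dependency preservation: the restricted closure of {Origin} across the fragments never reaches {FlightNo}, so Origin → FlightNo cannot be enforced without a join — not preserved.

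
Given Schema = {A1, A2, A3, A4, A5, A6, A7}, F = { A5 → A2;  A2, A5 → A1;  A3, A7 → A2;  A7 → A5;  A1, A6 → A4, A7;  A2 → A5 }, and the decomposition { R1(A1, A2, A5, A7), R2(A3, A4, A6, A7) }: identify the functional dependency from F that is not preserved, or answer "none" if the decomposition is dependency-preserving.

A1, A6 → A4, A7

Check A1, A6 → A4, A7: no single fragment contains all of {A1, A4, A6, A7}, and the restricted closure of {A1, A6} across the fragments never reaches {A4, A7}.
A5 → A2 is preserved.
A2, A5 → A1 is preserved.
A3, A7 → A2 is preserved.
A7 → A5 is preserved.
A2 → A5 is preserved.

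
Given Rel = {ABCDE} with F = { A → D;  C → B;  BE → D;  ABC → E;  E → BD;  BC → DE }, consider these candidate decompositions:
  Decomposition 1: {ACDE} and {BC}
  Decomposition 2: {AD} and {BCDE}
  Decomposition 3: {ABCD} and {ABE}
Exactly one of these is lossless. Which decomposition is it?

Decomposition 1: common = {C}, closure = {BCDE} → lossless.
Decomposition 2: common = {D}, closure = {D} → lossy.
Decomposition 3: common = {AB}, closure = {ABD} → lossy.

Decomposition 1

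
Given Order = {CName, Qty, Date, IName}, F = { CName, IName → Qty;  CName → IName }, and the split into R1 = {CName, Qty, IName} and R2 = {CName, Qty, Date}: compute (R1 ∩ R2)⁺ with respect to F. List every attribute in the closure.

R1 ∩ R2 = {CName, Qty}.
CName → IName applies, adding IName
Closure: {CName, Qty, IName}.

CName, Qty, IName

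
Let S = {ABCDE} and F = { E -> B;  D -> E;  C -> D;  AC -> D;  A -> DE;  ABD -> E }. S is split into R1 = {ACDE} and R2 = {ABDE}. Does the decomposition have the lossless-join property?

Common attributes: R1 ∩ R2 = {ADE}.
Closure of {ADE}: E → B applies, adding B. So (ADE)⁺ = {ABDE}.
This closure contains every attribute of R2, so R1 ∩ R2 → R2. The join is lossless.

Yes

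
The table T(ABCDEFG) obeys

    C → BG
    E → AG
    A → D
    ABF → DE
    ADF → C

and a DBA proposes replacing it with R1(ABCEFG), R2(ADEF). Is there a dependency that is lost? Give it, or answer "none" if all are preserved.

none

C → BG lies within R1.
E → AG lies within R1.
A → D lies within R2.
ABF → DE: restricted closure across fragments reaches DE.
ADF → C: restricted closure across fragments reaches C.
Every dependency is enforceable on the fragments, so the decomposition is dependency-preserving.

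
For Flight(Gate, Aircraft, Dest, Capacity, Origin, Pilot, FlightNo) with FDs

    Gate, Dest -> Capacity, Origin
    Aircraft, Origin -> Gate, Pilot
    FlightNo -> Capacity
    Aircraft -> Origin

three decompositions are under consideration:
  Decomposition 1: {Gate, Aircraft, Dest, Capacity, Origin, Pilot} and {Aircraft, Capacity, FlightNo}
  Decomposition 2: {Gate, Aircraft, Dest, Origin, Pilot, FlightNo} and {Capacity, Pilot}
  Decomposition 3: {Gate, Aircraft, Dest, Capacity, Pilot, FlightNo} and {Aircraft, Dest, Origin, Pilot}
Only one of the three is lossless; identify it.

Decomposition 3

Decomposition 1: common = {Aircraft, Capacity}, closure = {Gate, Aircraft, Capacity, Origin, Pilot} → lossy.
Decomposition 2: common = {Pilot}, closure = {Pilot} → lossy.
Decomposition 3: common = {Aircraft, Dest, Pilot}, closure = {Gate, Aircraft, Dest, Capacity, Origin, Pilot} → lossless.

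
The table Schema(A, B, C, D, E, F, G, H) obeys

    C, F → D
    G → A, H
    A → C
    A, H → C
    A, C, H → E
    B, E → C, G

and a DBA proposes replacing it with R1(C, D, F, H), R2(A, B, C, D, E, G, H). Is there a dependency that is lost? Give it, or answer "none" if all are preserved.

C, F → D lies within R1.
G → A, H lies within R2.
A → C lies within R2.
A, H → C lies within R2.
A, C, H → E lies within R2.
B, E → C, G lies within R2.
Every dependency is enforceable on the fragments, so the decomposition is dependency-preserving.

none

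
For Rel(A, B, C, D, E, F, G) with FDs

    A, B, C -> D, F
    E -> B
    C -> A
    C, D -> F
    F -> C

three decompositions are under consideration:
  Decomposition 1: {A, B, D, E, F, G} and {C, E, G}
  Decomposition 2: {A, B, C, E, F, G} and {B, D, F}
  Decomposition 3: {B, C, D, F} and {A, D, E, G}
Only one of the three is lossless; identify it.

Decomposition 2

Decomposition 1: common = {E, G}, closure = {B, E, G} → lossy.
Decomposition 2: common = {B, F}, closure = {A, B, C, D, F} → lossless.
Decomposition 3: common = {D}, closure = {D} → lossy.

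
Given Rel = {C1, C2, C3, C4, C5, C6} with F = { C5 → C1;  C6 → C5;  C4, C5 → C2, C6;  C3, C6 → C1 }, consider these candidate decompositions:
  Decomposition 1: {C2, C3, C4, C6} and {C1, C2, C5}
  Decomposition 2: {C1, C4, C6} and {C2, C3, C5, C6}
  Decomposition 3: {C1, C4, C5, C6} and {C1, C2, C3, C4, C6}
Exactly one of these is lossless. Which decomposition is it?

Decomposition 3

Decomposition 1: common = {C2}, closure = {C2} → lossy.
Decomposition 2: common = {C6}, closure = {C1, C5, C6} → lossy.
Decomposition 3: common = {C1, C4, C6}, closure = {C1, C2, C4, C5, C6} → lossless.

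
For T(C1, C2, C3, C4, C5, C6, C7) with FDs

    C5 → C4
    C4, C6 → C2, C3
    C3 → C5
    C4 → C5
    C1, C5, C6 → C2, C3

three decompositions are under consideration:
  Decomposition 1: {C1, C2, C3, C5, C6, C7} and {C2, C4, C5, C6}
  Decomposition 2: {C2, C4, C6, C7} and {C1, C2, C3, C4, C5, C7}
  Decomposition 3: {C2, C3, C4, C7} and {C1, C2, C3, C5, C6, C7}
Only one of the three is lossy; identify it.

Decomposition 1: common = {C2, C5, C6}, closure = {C2, C3, C4, C5, C6} → lossless.
Decomposition 2: common = {C2, C4, C7}, closure = {C2, C4, C5, C7} → lossy.
Decomposition 3: common = {C2, C3, C7}, closure = {C2, C3, C4, C5, C7} → lossless.

Decomposition 2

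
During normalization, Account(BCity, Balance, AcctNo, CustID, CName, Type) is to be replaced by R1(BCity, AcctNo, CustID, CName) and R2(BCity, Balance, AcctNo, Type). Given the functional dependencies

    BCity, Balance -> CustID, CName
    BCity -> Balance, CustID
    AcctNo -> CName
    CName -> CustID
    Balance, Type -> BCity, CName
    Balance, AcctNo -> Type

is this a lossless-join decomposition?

Common attributes: R1 ∩ R2 = {BCity, AcctNo}.
Closure of {BCity, AcctNo}: BCity → Balance, CustID applies, adding Balance, CustID; AcctNo → CName applies, adding CName; Balance, AcctNo → Type applies, adding Type. So (BCity, AcctNo)⁺ = {BCity, Balance, AcctNo, CustID, CName, Type}.
This closure contains every attribute of R1, so R1 ∩ R2 → R1. The join is lossless.

Yes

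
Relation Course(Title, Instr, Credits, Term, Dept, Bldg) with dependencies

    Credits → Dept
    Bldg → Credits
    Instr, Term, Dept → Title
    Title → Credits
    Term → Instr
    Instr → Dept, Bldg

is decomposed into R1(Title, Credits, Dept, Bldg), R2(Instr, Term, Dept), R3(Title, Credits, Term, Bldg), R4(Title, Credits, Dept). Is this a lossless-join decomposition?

Chase test. Columns are Title, Instr, Credits, Term, Dept, Bldg; row i has aⱼ where attribute j ∈ Ri, else bᵢⱼ.
Initial tableau (one row per fragment):
  row 1: a1 b12 a3 b14 a5 a6
  row 2: b21 a2 b23 a4 a5 b26
  row 3: a1 b32 a3 a4 b35 a6
  row 4: a1 b42 a3 b44 a5 b46
Rows 1 and 3 agree on Credits; apply Credits→Dept and equate their Dept entries.
Rows 2 and 3 agree on Term; apply Term→Instr and equate their Instr entries.
Rows 2 and 3 agree on Instr; apply Instr→Dept, Bldg and equate their Dept, Bldg entries.
Rows 1 and 2 agree on Bldg; apply Bldg→Credits and equate their Credits entries.
Rows 2 and 3 agree on Instr, Term, Dept; apply Instr, Term, Dept→Title and equate their Title entries.
Row 2 is now all distinguished symbols — the join is lossless.

Yes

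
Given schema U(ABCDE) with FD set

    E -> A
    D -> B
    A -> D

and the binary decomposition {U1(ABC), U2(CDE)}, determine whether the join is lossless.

Common attributes: U1 ∩ U2 = {C}.
No dependency enlarges {C}, so (C)⁺ = {C}.
The closure contains neither all of U1 = {ABC} nor all of U2 = {CDE}, so the common attributes are not a superkey of either fragment. The join is lossy.

No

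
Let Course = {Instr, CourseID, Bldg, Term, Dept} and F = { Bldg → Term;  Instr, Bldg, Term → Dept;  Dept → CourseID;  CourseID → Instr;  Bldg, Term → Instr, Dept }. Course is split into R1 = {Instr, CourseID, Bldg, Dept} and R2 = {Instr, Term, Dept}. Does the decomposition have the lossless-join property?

Common attributes: R1 ∩ R2 = {Instr, Dept}.
Closure of {Instr, Dept}: Dept → CourseID applies, adding CourseID. So (Instr, Dept)⁺ = {Instr, CourseID, Dept}.
The closure contains neither all of R1 = {Instr, CourseID, Bldg, Dept} nor all of R2 = {Instr, Term, Dept}, so the common attributes are not a superkey of either fragment. The join is lossy.

No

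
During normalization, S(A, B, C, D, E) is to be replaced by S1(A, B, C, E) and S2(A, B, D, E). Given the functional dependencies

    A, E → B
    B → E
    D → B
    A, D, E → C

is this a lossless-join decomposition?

Common attributes: S1 ∩ S2 = {A, B, E}.
No dependency enlarges {A, B, E}, so (A, B, E)⁺ = {A, B, E}.
The closure contains neither all of S1 = {A, B, C, E} nor all of S2 = {A, B, D, E}, so the common attributes are not a superkey of either fragment. The join is lossy.

No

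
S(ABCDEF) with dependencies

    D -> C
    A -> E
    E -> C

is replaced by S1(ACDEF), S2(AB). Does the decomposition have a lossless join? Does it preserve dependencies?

lossy but dependency-preserving

Lossless test: (A)⁺ = {ACE}, which is a superkey of neither fragment — lossy.
Dependency preservation: every FD's attributes lie within a single fragment, so each can be enforced locally — preserved.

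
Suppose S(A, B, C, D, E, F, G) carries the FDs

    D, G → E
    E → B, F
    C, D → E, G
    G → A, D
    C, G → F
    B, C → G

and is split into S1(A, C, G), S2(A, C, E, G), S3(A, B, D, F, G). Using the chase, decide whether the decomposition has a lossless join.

Chase test. Columns are A, B, C, D, E, F, G; row i has aⱼ where attribute j ∈ Si, else bᵢⱼ.
Initial tableau (one row per fragment):
  row 1: a1 b12 a3 b14 b15 b16 a7
  row 2: a1 b22 a3 b24 a5 b26 a7
  row 3: a1 a2 b33 a4 b35 a6 a7
Rows 1 and 2 agree on G; apply G→A, D and equate their A, D entries.
Rows 1 and 3 agree on G; apply G→A, D and equate their A, D entries.
Rows 1 and 2 agree on C, G; apply C, G→F and equate their F entries.
Rows 1 and 2 agree on D, G; apply D, G→E and equate their E entries.
Rows 1 and 3 agree on D, G; apply D, G→E and equate their E entries.
Rows 1 and 2 agree on E; apply E→B, F and equate their B, F entries.
Rows 1 and 3 agree on E; apply E→B, F and equate their B, F entries.
Row 1 is now all distinguished symbols — the join is lossless.

Yes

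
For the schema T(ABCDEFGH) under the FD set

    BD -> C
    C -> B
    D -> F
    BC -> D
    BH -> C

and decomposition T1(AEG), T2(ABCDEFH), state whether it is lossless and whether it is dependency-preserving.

lossy but dependency-preserving

Lossless test: (AE)⁺ = {AE}, which is a superkey of neither fragment — lossy.
Dependency preservation: every FD's attributes lie within a single fragment, so each can be enforced locally — preserved.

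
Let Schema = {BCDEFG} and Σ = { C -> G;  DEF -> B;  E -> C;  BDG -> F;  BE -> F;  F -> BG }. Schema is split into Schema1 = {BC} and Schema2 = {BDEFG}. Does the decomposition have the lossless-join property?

No

Common attributes: Schema1 ∩ Schema2 = {B}.
No dependency enlarges {B}, so (B)⁺ = {B}.
The closure contains neither all of Schema1 = {BC} nor all of Schema2 = {BDEFG}, so the common attributes are not a superkey of either fragment. The join is lossy.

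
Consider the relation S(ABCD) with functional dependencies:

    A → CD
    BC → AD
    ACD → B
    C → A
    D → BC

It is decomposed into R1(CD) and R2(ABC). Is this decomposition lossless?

Yes

Common attributes: R1 ∩ R2 = {C}.
Closure of {C}: C → A applies, adding A; A → CD applies, adding D; ACD → B applies, adding B. So (C)⁺ = {ABCD}.
This closure contains every attribute of R1, so R1 ∩ R2 → R1. The join is lossless.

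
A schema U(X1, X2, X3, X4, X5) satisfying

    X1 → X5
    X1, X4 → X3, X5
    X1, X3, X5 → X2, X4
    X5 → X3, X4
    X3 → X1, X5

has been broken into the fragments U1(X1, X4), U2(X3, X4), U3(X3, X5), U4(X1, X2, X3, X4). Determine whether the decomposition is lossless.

Yes

Chase test. Columns are X1, X2, X3, X4, X5; row i has aⱼ where attribute j ∈ Ui, else bᵢⱼ.
Initial tableau (one row per fragment):
  row 1: a1 b12 b13 a4 b15
  row 2: b21 b22 a3 a4 b25
  row 3: b31 b32 a3 b34 a5
  row 4: a1 a2 a3 a4 b45
Rows 1 and 4 agree on X1; apply X1→X5 and equate their X5 entries.
Rows 1 and 4 agree on X1, X4; apply X1, X4→X3, X5 and equate their X3, X5 entries.
Rows 1 and 4 agree on X1, X3, X5; apply X1, X3, X5→X2, X4 and equate their X2, X4 entries.
Rows 1 and 2 agree on X3; apply X3→X1, X5 and equate their X1, X5 entries.
Rows 1 and 3 agree on X3; apply X3→X1, X5 and equate their X1, X5 entries.
Rows 1 and 2 agree on X1, X3, X5; apply X1, X3, X5→X2, X4 and equate their X2, X4 entries.
Rows 1 and 3 agree on X1, X3, X5; apply X1, X3, X5→X2, X4 and equate their X2, X4 entries.
Row 1 is now all distinguished symbols — the join is lossless.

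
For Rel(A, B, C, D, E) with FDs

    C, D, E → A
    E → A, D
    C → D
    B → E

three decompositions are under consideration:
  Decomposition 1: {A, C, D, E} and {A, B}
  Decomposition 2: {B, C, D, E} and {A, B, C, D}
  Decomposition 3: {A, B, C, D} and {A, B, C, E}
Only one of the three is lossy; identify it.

Decomposition 1: common = {A}, closure = {A} → lossy.
Decomposition 2: common = {B, C, D}, closure = {A, B, C, D, E} → lossless.
Decomposition 3: common = {A, B, C}, closure = {A, B, C, D, E} → lossless.

Decomposition 1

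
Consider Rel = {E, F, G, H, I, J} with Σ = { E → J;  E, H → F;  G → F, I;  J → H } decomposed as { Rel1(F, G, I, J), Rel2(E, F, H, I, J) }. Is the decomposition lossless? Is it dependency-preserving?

lossy but dependency-preserving

Lossless test: (F, I, J)⁺ = {F, H, I, J}, which is a superkey of neither fragment — lossy.
Dependency preservation: every FD's attributes lie within a single fragment, so each can be enforced locally — preserved.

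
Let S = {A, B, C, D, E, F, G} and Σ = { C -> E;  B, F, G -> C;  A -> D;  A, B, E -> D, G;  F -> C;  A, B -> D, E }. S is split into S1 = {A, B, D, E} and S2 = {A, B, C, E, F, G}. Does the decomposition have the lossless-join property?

Yes

Common attributes: S1 ∩ S2 = {A, B, E}.
Closure of {A, B, E}: A → D applies, adding D; A, B, E → D, G applies, adding G. So (A, B, E)⁺ = {A, B, D, E, G}.
This closure contains every attribute of S1, so S1 ∩ S2 → S1. The join is lossless.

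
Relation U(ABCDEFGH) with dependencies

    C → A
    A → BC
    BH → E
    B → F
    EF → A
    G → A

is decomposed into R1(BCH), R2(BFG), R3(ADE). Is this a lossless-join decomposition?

No

Chase test. Columns are ABCDEFGH; row i has aⱼ where attribute j ∈ Ri, else bᵢⱼ.
Initial tableau (one row per fragment):
  row 1: b11 a2 a3 b14 b15 b16 b17 a8
  row 2: b21 a2 b23 b24 b25 a6 a7 b28
  row 3: a1 b32 b33 a4 a5 b36 b37 b38
Rows 1 and 2 agree on B; apply B→F and equate their F entries.
No row becomes fully distinguished — the join is lossy.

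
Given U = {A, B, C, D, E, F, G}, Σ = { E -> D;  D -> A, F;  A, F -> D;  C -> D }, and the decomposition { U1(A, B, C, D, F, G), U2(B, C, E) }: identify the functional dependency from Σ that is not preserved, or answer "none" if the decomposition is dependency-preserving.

E -> D

Check E → D: no single fragment contains all of {D, E}, and the restricted closure of {E} across the fragments never reaches {D}.
D → A, F is preserved.
A, F → D is preserved.
C → D is preserved.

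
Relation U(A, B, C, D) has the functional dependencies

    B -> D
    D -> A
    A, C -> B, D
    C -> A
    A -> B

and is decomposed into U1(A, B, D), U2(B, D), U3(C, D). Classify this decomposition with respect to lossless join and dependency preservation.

Lossless test (chase): Rows 1 and 2 agree on D; apply D→A and equate their A entries. Rows 1 and 3 agree on D; apply D→A and equate their A entries. Rows 1 and 3 agree on A; apply A→B and equate their B entries. Row 3 is now all distinguished symbols — the join is lossless.
Dependency preservation: A, C → B, D; C → A are not contained in any single fragment, but the restricted closure of each left-hand side across the fragments still reaches the right-hand side; the remaining FDs each lie inside some fragment. All dependencies are preserved.

lossless and dependency-preserving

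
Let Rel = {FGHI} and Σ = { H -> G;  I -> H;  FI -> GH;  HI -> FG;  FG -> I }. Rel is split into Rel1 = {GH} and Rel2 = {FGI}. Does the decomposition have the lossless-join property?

Common attributes: Rel1 ∩ Rel2 = {G}.
No dependency enlarges {G}, so (G)⁺ = {G}.
The closure contains neither all of Rel1 = {GH} nor all of Rel2 = {FGI}, so the common attributes are not a superkey of either fragment. The join is lossy.

No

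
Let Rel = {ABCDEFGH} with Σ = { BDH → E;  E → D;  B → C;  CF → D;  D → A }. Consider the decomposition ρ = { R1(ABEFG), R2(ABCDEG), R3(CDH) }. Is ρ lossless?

No

Chase test. Columns are ABCDEFGH; row i has aⱼ where attribute j ∈ Ri, else bᵢⱼ.
Initial tableau (one row per fragment):
  row 1: a1 a2 b13 b14 a5 a6 a7 b18
  row 2: a1 a2 a3 a4 a5 b26 a7 b28
  row 3: b31 b32 a3 a4 b35 b36 b37 a8
Rows 1 and 2 agree on E; apply E→D and equate their D entries.
Rows 1 and 2 agree on B; apply B→C and equate their C entries.
Rows 1 and 3 agree on D; apply D→A and equate their A entries.
No row becomes fully distinguished — the join is lossy.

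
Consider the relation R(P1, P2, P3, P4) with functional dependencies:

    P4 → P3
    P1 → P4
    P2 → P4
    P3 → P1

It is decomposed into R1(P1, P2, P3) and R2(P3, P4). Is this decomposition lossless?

Yes

Common attributes: R1 ∩ R2 = {P3}.
Closure of {P3}: P3 → P1 applies, adding P1; P1 → P4 applies, adding P4. So (P3)⁺ = {P1, P3, P4}.
This closure contains every attribute of R2, so R1 ∩ R2 → R2. The join is lossless.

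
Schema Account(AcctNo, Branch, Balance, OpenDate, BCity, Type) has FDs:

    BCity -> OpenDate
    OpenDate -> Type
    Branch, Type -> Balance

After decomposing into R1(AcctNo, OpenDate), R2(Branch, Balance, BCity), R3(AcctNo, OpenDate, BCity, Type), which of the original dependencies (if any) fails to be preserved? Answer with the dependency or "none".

Check Branch, Type → Balance: no single fragment contains all of {Branch, Balance, Type}, and the restricted closure of {Branch, Type} across the fragments never reaches {Balance}.
BCity → OpenDate is preserved.
OpenDate → Type is preserved.

Branch, Type -> Balance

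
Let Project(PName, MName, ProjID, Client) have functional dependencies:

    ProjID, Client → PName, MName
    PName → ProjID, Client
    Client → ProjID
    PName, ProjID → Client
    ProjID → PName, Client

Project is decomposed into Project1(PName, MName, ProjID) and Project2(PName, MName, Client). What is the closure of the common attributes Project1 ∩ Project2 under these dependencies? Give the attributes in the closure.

PName, MName, ProjID, Client

Project1 ∩ Project2 = {PName, MName}.
PName → ProjID, Client applies, adding ProjID, Client
Closure: {PName, MName, ProjID, Client}.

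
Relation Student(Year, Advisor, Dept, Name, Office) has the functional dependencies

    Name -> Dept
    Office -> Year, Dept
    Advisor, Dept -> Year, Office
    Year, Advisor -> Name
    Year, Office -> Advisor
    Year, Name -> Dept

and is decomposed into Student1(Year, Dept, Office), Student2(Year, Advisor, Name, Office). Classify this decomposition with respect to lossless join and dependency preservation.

Lossless test: (Year, Office)⁺ = {Year, Advisor, Dept, Name, Office}, which contains all of one fragment — lossless.
Dependency preservation: the restricted closure of {Name} across the fragments never reaches {Dept}, so Name → Dept cannot be enforced without a join — not preserved.

lossless but not dependency-preserving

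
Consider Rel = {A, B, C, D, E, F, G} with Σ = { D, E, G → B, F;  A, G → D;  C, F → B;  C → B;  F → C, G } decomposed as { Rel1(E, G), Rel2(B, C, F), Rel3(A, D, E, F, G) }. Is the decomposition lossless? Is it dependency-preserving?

Lossless test (chase): Rows 2 and 3 agree on F; apply F→C, G and equate their C, G entries. Rows 2 and 3 agree on C, F; apply C, F→B and equate their B entries. Row 3 is now all distinguished symbols — the join is lossless.
Dependency preservation: D, E, G → B, F; F → C, G are not contained in any single fragment, but the restricted closure of each left-hand side across the fragments still reaches the right-hand side; the remaining FDs each lie inside some fragment. All dependencies are preserved.

lossless and dependency-preserving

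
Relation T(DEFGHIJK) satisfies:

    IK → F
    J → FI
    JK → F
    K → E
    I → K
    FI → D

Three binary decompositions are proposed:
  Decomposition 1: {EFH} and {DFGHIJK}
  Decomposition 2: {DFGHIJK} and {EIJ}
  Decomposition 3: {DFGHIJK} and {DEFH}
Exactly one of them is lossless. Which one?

Decomposition 2

Decomposition 1: common = {FH}, closure = {FH} → lossy.
Decomposition 2: common = {IJ}, closure = {DEFIJK} → lossless.
Decomposition 3: common = {DFH}, closure = {DFH} → lossy.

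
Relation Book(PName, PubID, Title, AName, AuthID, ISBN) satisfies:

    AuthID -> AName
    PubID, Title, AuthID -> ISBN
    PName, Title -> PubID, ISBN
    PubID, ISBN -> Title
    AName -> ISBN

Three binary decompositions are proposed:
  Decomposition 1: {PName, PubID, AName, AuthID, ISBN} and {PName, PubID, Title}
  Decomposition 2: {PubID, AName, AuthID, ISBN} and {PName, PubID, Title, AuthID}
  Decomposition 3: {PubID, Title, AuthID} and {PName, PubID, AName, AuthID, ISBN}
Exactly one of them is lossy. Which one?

Decomposition 1

Decomposition 1: common = {PName, PubID}, closure = {PName, PubID} → lossy.
Decomposition 2: common = {PubID, AuthID}, closure = {PubID, Title, AName, AuthID, ISBN} → lossless.
Decomposition 3: common = {PubID, AuthID}, closure = {PubID, Title, AName, AuthID, ISBN} → lossless.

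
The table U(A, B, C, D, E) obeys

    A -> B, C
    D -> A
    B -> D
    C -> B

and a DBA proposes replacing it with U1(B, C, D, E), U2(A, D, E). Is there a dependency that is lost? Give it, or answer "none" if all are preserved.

none

A → B, C: restricted closure across fragments reaches B, C.
D → A lies within U2.
B → D lies within U1.
C → B lies within U1.
Every dependency is enforceable on the fragments, so the decomposition is dependency-preserving.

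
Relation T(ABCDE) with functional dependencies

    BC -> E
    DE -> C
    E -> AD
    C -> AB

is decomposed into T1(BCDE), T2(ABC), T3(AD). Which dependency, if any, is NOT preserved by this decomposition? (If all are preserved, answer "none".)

none

BC → E lies within T1.
DE → C lies within T1.
E → AD: restricted closure across fragments reaches AD.
C → AB lies within T2.
Every dependency is enforceable on the fragments, so the decomposition is dependency-preserving.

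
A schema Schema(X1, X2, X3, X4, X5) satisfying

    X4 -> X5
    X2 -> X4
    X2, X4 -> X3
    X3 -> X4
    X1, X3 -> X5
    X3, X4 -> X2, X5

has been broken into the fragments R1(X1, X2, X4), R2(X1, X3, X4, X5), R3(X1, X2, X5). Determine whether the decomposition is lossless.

No

Chase test. Columns are X1, X2, X3, X4, X5; row i has aⱼ where attribute j ∈ Ri, else bᵢⱼ.
Initial tableau (one row per fragment):
  row 1: a1 a2 b13 a4 b15
  row 2: a1 b22 a3 a4 a5
  row 3: a1 a2 b33 b34 a5
Rows 1 and 2 agree on X4; apply X4→X5 and equate their X5 entries.
Rows 1 and 3 agree on X2; apply X2→X4 and equate their X4 entries.
Rows 1 and 3 agree on X2, X4; apply X2, X4→X3 and equate their X3 entries.
No row becomes fully distinguished — the join is lossy.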